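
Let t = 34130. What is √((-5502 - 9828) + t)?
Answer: 20*√47 ≈ 137.11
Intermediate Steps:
√((-5502 - 9828) + t) = √((-5502 - 9828) + 34130) = √(-15330 + 34130) = √18800 = 20*√47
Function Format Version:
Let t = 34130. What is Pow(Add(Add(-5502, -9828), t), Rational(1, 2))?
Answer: Mul(20, Pow(47, Rational(1, 2))) ≈ 137.11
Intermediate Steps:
Pow(Add(Add(-5502, -9828), t), Rational(1, 2)) = Pow(Add(Add(-5502, -9828), 34130), Rational(1, 2)) = Pow(Add(-15330, 34130), Rational(1, 2)) = Pow(18800, Rational(1, 2)) = Mul(20, Pow(47, Rational(1, 2)))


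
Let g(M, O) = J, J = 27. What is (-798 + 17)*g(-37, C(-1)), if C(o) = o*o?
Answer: -21087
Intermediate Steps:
C(o) = o**2
g(M, O) = 27
(-798 + 17)*g(-37, C(-1)) = (-798 + 17)*27 = -781*27 = -21087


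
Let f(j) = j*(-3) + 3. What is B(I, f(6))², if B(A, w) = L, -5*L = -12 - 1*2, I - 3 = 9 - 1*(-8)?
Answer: 196/25 ≈ 7.8400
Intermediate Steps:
f(j) = 3 - 3*j (f(j) = -3*j + 3 = 3 - 3*j)
I = 20 (I = 3 + (9 - 1*(-8)) = 3 + (9 + 8) = 3 + 17 = 20)
L = 14/5 (L = -(-12 - 1*2)/5 = -(-12 - 2)/5 = -⅕*(-14) = 14/5 ≈ 2.8000)
B(A, w) = 14/5
B(I, f(6))² = (14/5)² = 196/25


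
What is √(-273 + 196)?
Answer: I*√77 ≈ 8.775*I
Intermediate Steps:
√(-273 + 196) = √(-77) = I*√77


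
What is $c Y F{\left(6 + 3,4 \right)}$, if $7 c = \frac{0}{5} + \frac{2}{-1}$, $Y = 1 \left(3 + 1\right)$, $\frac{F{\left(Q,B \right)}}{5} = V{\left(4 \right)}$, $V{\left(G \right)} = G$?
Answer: $- \frac{160}{7} \approx -22.857$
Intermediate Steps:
$F{\left(Q,B \right)} = 20$ ($F{\left(Q,B \right)} = 5 \cdot 4 = 20$)
$Y = 4$ ($Y = 1 \cdot 4 = 4$)
$c = - \frac{2}{7}$ ($c = \frac{\frac{0}{5} + \frac{2}{-1}}{7} = \frac{0 \cdot \frac{1}{5} + 2 \left(-1\right)}{7} = \frac{0 - 2}{7} = \frac{1}{7} \left(-2\right) = - \frac{2}{7} \approx -0.28571$)
$c Y F{\left(6 + 3,4 \right)} = \left(- \frac{2}{7}\right) 4 \cdot 20 = \left(- \frac{8}{7}\right) 20 = - \frac{160}{7}$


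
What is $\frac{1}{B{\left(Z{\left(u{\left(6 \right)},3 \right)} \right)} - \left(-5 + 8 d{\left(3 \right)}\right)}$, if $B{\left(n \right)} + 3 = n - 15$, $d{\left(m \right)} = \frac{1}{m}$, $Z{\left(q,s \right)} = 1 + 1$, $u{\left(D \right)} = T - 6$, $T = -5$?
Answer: $- \frac{3}{41} \approx -0.073171$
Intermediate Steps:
$u{\left(D \right)} = -11$ ($u{\left(D \right)} = -5 - 6 = -11$)
$Z{\left(q,s \right)} = 2$
$B{\left(n \right)} = -18 + n$ ($B{\left(n \right)} = -3 + \left(n - 15\right) = -3 + \left(-15 + n\right) = -18 + n$)
$\frac{1}{B{\left(Z{\left(u{\left(6 \right)},3 \right)} \right)} - \left(-5 + 8 d{\left(3 \right)}\right)} = \frac{1}{\left(-18 + 2\right) + \left(- \frac{8}{3} + 5\right)} = \frac{1}{-16 + \left(\left(-8\right) \frac{1}{3} + 5\right)} = \frac{1}{-16 + \left(- \frac{8}{3} + 5\right)} = \frac{1}{-16 + \frac{7}{3}} = \frac{1}{- \frac{41}{3}} = - \frac{3}{41}$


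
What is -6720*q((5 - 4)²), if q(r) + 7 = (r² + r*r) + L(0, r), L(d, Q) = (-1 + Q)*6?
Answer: 33600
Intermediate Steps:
L(d, Q) = -6 + 6*Q
q(r) = -13 + 2*r² + 6*r (q(r) = -7 + ((r² + r*r) + (-6 + 6*r)) = -7 + ((r² + r²) + (-6 + 6*r)) = -7 + (2*r² + (-6 + 6*r)) = -7 + (-6 + 2*r² + 6*r) = -13 + 2*r² + 6*r)
-6720*q((5 - 4)²) = -6720*(-13 + 2*((5 - 4)²)² + 6*(5 - 4)²) = -6720*(-13 + 2*(1²)² + 6*1²) = -6720*(-13 + 2*1² + 6*1) = -6720*(-13 + 2*1 + 6) = -6720*(-13 + 2 + 6) = -6720*(-5) = 33600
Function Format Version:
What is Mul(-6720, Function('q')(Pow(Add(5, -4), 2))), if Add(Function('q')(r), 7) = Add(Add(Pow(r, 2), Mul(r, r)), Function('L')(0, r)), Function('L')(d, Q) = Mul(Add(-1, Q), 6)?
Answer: 33600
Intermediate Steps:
Function('L')(d, Q) = Add(-6, Mul(6, Q))
Function('q')(r) = Add(-13, Mul(2, Pow(r, 2)), Mul(6, r)) (Function('q')(r) = Add(-7, Add(Add(Pow(r, 2), Mul(r, r)), Add(-6, Mul(6, r)))) = Add(-7, Add(Add(Pow(r, 2), Pow(r, 2)), Add(-6, Mul(6, r)))) = Add(-7, Add(Mul(2, Pow(r, 2)), Add(-6, Mul(6, r)))) = Add(-7, Add(-6, Mul(2, Pow(r, 2)), Mul(6, r))) = Add(-13, Mul(2, Pow(r, 2)), Mul(6, r)))
Mul(-6720, Function('q')(Pow(Add(5, -4), 2))) = Mul(-6720, Add(-13, Mul(2, Pow(Pow(Add(5, -4), 2), 2)), Mul(6, Pow(Add(5, -4), 2)))) = Mul(-6720, Add(-13, Mul(2, Pow(Pow(1, 2), 2)), Mul(6, Pow(1, 2)))) = Mul(-6720, Add(-13, Mul(2, Pow(1, 2)), Mul(6, 1))) = Mul(-6720, Add(-13, Mul(2, 1), 6)) = Mul(-6720, Add(-13, 2, 6)) = Mul(-6720, -5) = 33600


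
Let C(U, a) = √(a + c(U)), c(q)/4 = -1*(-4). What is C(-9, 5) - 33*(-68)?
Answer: 2244 + √21 ≈ 2248.6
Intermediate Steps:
c(q) = 16 (c(q) = 4*(-1*(-4)) = 4*4 = 16)
C(U, a) = √(16 + a) (C(U, a) = √(a + 16) = √(16 + a))
C(-9, 5) - 33*(-68) = √(16 + 5) - 33*(-68) = √21 + 2244 = 2244 + √21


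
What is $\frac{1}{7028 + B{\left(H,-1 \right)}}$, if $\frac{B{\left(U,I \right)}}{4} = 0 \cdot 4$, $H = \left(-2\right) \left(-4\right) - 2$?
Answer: $\frac{1}{7028} \approx 0.00014229$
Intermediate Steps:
$H = 6$ ($H = 8 - 2 = 6$)
$B{\left(U,I \right)} = 0$ ($B{\left(U,I \right)} = 4 \cdot 0 \cdot 4 = 4 \cdot 0 = 0$)
$\frac{1}{7028 + B{\left(H,-1 \right)}} = \frac{1}{7028 + 0} = \frac{1}{7028}$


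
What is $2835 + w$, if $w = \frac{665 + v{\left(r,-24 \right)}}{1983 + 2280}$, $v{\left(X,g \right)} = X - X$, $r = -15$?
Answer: $\frac{1726610}{609} \approx 2835.2$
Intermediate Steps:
$v{\left(X,g \right)} = 0$
$w = \frac{95}{609}$ ($w = \frac{665 + 0}{1983 + 2280} = \frac{665}{4263} = 665 \cdot \frac{1}{4263} = \frac{95}{609} \approx 0.15599$)
$2835 + w = 2835 + \frac{95}{609} = \frac{1726610}{609}$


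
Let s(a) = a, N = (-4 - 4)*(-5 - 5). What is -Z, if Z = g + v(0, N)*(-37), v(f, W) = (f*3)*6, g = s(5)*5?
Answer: -25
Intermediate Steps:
N = 80 (N = -8*(-10) = 80)
g = 25 (g = 5*5 = 25)
v(f, W) = 18*f (v(f, W) = (3*f)*6 = 18*f)
Z = 25 (Z = 25 + (18*0)*(-37) = 25 + 0*(-37) = 25 + 0 = 25)
-Z = -1*25 = -25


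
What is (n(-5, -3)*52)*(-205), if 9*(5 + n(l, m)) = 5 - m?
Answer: 394420/9 ≈ 43824.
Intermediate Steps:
n(l, m) = -40/9 - m/9 (n(l, m) = -5 + (5 - m)/9 = -5 + (5/9 - m/9) = -40/9 - m/9)
(n(-5, -3)*52)*(-205) = ((-40/9 - ⅑*(-3))*52)*(-205) = ((-40/9 + ⅓)*52)*(-205) = -37/9*52*(-205) = -1924/9*(-205) = 394420/9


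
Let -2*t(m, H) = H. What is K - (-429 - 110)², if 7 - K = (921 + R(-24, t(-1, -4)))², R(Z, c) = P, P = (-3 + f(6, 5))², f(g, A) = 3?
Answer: -1138755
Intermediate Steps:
t(m, H) = -H/2
P = 0 (P = (-3 + 3)² = 0² = 0)
R(Z, c) = 0
K = -848234 (K = 7 - (921 + 0)² = 7 - 1*921² = 7 - 1*848241 = 7 - 848241 = -848234)
K - (-429 - 110)² = -848234 - (-429 - 110)² = -848234 - 1*(-539)² = -848234 - 1*290521 = -848234 - 290521 = -1138755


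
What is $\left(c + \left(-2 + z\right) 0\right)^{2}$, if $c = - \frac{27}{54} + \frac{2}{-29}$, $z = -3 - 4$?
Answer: $\frac{1089}{3364} \approx 0.32372$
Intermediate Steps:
$z = -7$ ($z = -3 - 4 = -7$)
$c = - \frac{33}{58}$ ($c = \left(-27\right) \frac{1}{54} + 2 \left(- \frac{1}{29}\right) = - \frac{1}{2} - \frac{2}{29} = - \frac{33}{58} \approx -0.56897$)
$\left(c + \left(-2 + z\right) 0\right)^{2} = \left(- \frac{33}{58} + \left(-2 - 7\right) 0\right)^{2} = \left(- \frac{33}{58} - 0\right)^{2} = \left(- \frac{33}{58} + 0\right)^{2} = \left(- \frac{33}{58}\right)^{2} = \frac{1089}{3364}$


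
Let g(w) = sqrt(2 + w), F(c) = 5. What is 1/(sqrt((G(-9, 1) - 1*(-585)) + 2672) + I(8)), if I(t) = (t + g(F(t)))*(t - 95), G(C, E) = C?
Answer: 1/(-696 - 87*sqrt(7) + 4*sqrt(203)) ≈ -0.0011505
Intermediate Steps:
I(t) = (-95 + t)*(t + sqrt(7)) (I(t) = (t + sqrt(2 + 5))*(t - 95) = (t + sqrt(7))*(-95 + t) = (-95 + t)*(t + sqrt(7)))
1/(sqrt((G(-9, 1) - 1*(-585)) + 2672) + I(8)) = 1/(sqrt((-9 - 1*(-585)) + 2672) + (8**2 - 95*8 - 95*sqrt(7) + 8*sqrt(7))) = 1/(sqrt((-9 + 585) + 2672) + (64 - 760 - 95*sqrt(7) + 8*sqrt(7))) = 1/(sqrt(576 + 2672) + (-696 - 87*sqrt(7))) = 1/(sqrt(3248) + (-696 - 87*sqrt(7))) = 1/(4*sqrt(203) + (-696 - 87*sqrt(7))) = 1/(-696 - 87*sqrt(7) + 4*sqrt(203))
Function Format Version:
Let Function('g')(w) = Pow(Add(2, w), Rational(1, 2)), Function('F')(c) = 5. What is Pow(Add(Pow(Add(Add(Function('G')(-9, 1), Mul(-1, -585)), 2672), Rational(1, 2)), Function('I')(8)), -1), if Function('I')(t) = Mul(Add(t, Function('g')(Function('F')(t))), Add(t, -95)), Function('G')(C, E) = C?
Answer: Pow(Add(-696, Mul(-87, Pow(7, Rational(1, 2))), Mul(4, Pow(203, Rational(1, 2)))), -1) ≈ -0.0011505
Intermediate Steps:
Function('I')(t) = Mul(Add(-95, t), Add(t, Pow(7, Rational(1, 2)))) (Function('I')(t) = Mul(Add(t, Pow(Add(2, 5), Rational(1, 2))), Add(t, -95)) = Mul(Add(t, Pow(7, Rational(1, 2))), Add(-95, t)) = Mul(Add(-95, t), Add(t, Pow(7, Rational(1, 2)))))
Pow(Add(Pow(Add(Add(Function('G')(-9, 1), Mul(-1, -585)), 2672), Rational(1, 2)), Function('I')(8)), -1) = Pow(Add(Pow(Add(Add(-9, Mul(-1, -585)), 2672), Rational(1, 2)), Add(Pow(8, 2), Mul(-95, 8), Mul(-95, Pow(7, Rational(1, 2))), Mul(8, Pow(7, Rational(1, 2))))), -1) = Pow(Add(Pow(Add(Add(-9, 585), 2672), Rational(1, 2)), Add(64, -760, Mul(-95, Pow(7, Rational(1, 2))), Mul(8, Pow(7, Rational(1, 2))))), -1) = Pow(Add(Pow(Add(576, 2672), Rational(1, 2)), Add(-696, Mul(-87, Pow(7, Rational(1, 2))))), -1) = Pow(Add(Pow(3248, Rational(1, 2)), Add(-696, Mul(-87, Pow(7, Rational(1, 2))))), -1) = Pow(Add(Mul(4, Pow(203, Rational(1, 2))), Add(-696, Mul(-87, Pow(7, Rational(1, 2))))), -1) = Pow(Add(-696, Mul(-87, Pow(7, Rational(1, 2))), Mul(4, Pow(203, Rational(1, 2)))), -1)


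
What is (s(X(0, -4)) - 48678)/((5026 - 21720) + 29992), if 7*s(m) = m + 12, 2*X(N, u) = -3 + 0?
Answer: -97353/26596 ≈ -3.6604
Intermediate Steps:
X(N, u) = -3/2 (X(N, u) = (-3 + 0)/2 = (½)*(-3) = -3/2)
s(m) = 12/7 + m/7 (s(m) = (m + 12)/7 = (12 + m)/7 = 12/7 + m/7)
(s(X(0, -4)) - 48678)/((5026 - 21720) + 29992) = ((12/7 + (⅐)*(-3/2)) - 48678)/((5026 - 21720) + 29992) = ((12/7 - 3/14) - 48678)/(-16694 + 29992) = (3/2 - 48678)/13298 = -97353/2*1/13298 = -97353/26596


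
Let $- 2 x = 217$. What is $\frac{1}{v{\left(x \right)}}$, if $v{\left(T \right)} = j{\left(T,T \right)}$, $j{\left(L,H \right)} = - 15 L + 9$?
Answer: $\frac{2}{3273} \approx 0.00061106$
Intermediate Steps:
$j{\left(L,H \right)} = 9 - 15 L$
$x = - \frac{217}{2}$ ($x = \left(- \frac{1}{2}\right) 217 = - \frac{217}{2} \approx -108.5$)
$v{\left(T \right)} = 9 - 15 T$
$\frac{1}{v{\left(x \right)}} = \frac{1}{9 - - \frac{3255}{2}} = \frac{1}{9 + \frac{3255}{2}} = \frac{1}{\frac{3273}{2}} = \frac{2}{3273}$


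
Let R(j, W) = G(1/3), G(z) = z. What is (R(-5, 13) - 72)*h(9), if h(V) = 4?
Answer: -860/3 ≈ -286.67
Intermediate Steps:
R(j, W) = ⅓ (R(j, W) = 1/3 = ⅓)
(R(-5, 13) - 72)*h(9) = (⅓ - 72)*4 = -215/3*4 = -860/3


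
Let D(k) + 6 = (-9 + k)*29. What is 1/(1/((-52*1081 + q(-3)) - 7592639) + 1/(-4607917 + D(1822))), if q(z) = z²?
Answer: -8710780452333/3051047 ≈ -2.8550e+6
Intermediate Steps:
D(k) = -267 + 29*k (D(k) = -6 + (-9 + k)*29 = -6 + (-261 + 29*k) = -267 + 29*k)
1/(1/((-52*1081 + q(-3)) - 7592639) + 1/(-4607917 + D(1822))) = 1/(1/((-52*1081 + (-3)²) - 7592639) + 1/(-4607917 + (-267 + 29*1822))) = 1/(1/((-56212 + 9) - 7592639) + 1/(-4607917 + (-267 + 52838))) = 1/(1/(-56203 - 7592639) + 1/(-4607917 + 52571)) = 1/(1/(-7648842) + 1/(-4555346)) = 1/(-1/7648842 - 1/4555346) = 1/(-3051047/8710780452333) = -8710780452333/3051047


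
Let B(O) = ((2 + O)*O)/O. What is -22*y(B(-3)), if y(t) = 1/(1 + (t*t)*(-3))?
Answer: 11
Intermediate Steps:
B(O) = 2 + O (B(O) = (O*(2 + O))/O = 2 + O)
y(t) = 1/(1 - 3*t²) (y(t) = 1/(1 + t²*(-3)) = 1/(1 - 3*t²))
-22*y(B(-3)) = -(-22)/(-1 + 3*(2 - 3)²) = -(-22)/(-1 + 3*(-1)²) = -(-22)/(-1 + 3*1) = -(-22)/(-1 + 3) = -(-22)/2 = -22*(-½) = 11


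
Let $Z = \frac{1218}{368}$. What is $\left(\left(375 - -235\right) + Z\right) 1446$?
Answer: $\frac{81589827}{92} \approx 8.8685 \cdot 10^{5}$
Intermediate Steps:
$Z = \frac{609}{184}$ ($Z = 1218 \cdot \frac{1}{368} = \frac{609}{184} \approx 3.3098$)
$\left(\left(375 - -235\right) + Z\right) 1446 = \left(\left(375 - -235\right) + \frac{609}{184}\right) 1446 = \left(\left(375 + 235\right) + \frac{609}{184}\right) 1446 = \left(610 + \frac{609}{184}\right) 1446 = \frac{112849}{184} \cdot 1446 = \frac{81589827}{92}$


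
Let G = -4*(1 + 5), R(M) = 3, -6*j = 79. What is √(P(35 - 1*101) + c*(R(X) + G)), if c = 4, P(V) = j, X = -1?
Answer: I*√3498/6 ≈ 9.8573*I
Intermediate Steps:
j = -79/6 (j = -⅙*79 = -79/6 ≈ -13.167)
P(V) = -79/6
G = -24 (G = -4*6 = -24)
√(P(35 - 1*101) + c*(R(X) + G)) = √(-79/6 + 4*(3 - 24)) = √(-79/6 + 4*(-21)) = √(-79/6 - 84) = √(-583/6) = I*√3498/6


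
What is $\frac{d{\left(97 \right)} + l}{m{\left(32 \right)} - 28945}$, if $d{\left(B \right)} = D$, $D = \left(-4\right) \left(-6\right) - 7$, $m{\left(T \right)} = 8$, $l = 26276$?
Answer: $- \frac{26293}{28937} \approx -0.90863$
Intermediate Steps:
$D = 17$ ($D = 24 - 7 = 17$)
$d{\left(B \right)} = 17$
$\frac{d{\left(97 \right)} + l}{m{\left(32 \right)} - 28945} = \frac{17 + 26276}{8 - 28945} = \frac{26293}{-28937} = 26293 \left(- \frac{1}{28937}\right) = - \frac{26293}{28937}$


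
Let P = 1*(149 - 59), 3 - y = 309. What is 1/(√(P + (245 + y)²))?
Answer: √3811/3811 ≈ 0.016199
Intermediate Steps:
y = -306 (y = 3 - 1*309 = 3 - 309 = -306)
P = 90 (P = 1*90 = 90)
1/(√(P + (245 + y)²)) = 1/(√(90 + (245 - 306)²)) = 1/(√(90 + (-61)²)) = 1/(√(90 + 3721)) = 1/(√3811) = √3811/3811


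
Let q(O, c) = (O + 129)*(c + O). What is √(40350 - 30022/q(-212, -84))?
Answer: √1522123918619/6142 ≈ 200.87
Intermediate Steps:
q(O, c) = (129 + O)*(O + c)
√(40350 - 30022/q(-212, -84)) = √(40350 - 30022/((-212)² + 129*(-212) + 129*(-84) - 212*(-84))) = √(40350 - 30022/(44944 - 27348 - 10836 + 17808)) = √(40350 - 30022/24568) = √(40350 - 30022*1/24568) = √(40350 - 15011/12284) = √(495644389/12284) = √1522123918619/6142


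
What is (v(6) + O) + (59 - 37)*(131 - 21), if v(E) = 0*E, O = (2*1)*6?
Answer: 2432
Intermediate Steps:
O = 12 (O = 2*6 = 12)
v(E) = 0
(v(6) + O) + (59 - 37)*(131 - 21) = (0 + 12) + (59 - 37)*(131 - 21) = 12 + 22*110 = 12 + 2420 = 2432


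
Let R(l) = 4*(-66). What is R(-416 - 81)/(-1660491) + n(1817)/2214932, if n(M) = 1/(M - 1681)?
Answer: 26508859673/166730317539744 ≈ 0.00015899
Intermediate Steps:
n(M) = 1/(-1681 + M)
R(l) = -264
R(-416 - 81)/(-1660491) + n(1817)/2214932 = -264/(-1660491) + 1/((-1681 + 1817)*2214932) = -264*(-1/1660491) + (1/2214932)/136 = 88/553497 + (1/136)*(1/2214932) = 88/553497 + 1/301230752 = 26508859673/166730317539744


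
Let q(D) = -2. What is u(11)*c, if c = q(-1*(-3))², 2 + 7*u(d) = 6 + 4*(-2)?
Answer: -16/7 ≈ -2.2857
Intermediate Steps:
u(d) = -4/7 (u(d) = -2/7 + (6 + 4*(-2))/7 = -2/7 + (6 - 8)/7 = -2/7 + (⅐)*(-2) = -2/7 - 2/7 = -4/7)
c = 4 (c = (-2)² = 4)
u(11)*c = -4/7*4 = -16/7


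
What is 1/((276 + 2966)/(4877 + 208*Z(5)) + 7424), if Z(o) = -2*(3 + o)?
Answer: 1549/11503018 ≈ 0.00013466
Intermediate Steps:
Z(o) = -6 - 2*o
1/((276 + 2966)/(4877 + 208*Z(5)) + 7424) = 1/((276 + 2966)/(4877 + 208*(-6 - 2*5)) + 7424) = 1/(3242/(4877 + 208*(-6 - 10)) + 7424) = 1/(3242/(4877 + 208*(-16)) + 7424) = 1/(3242/(4877 - 3328) + 7424) = 1/(3242/1549 + 7424) = 1/(11503018/1549) = 1549/11503018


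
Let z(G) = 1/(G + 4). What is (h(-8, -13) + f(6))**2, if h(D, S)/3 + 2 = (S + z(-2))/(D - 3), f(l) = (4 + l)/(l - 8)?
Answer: 27889/484 ≈ 57.622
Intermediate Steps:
z(G) = 1/(4 + G)
f(l) = (4 + l)/(-8 + l)
h(D, S) = -6 + 3*(1/2 + S)/(-3 + D) (h(D, S) = -6 + 3*((S + 1/(4 - 2))/(D - 3)) = -6 + 3*((S + 1/2)/(-3 + D)) = -6 + 3*((1/2 + S)/(-3 + D)) = -6 + 3*(1/2 + S)/(-3 + D))
(h(-8, -13) + f(6))**2 = (3*(13 - 4*(-8) + 2*(-13))/(2*(-3 - 8)) + (4 + 6)/(-8 + 6))**2 = ((3/2)*(13 + 32 - 26)/(-11) + 10/(-2))**2 = ((3/2)*(-1/11)*19 - 1/2*10)**2 = (-57/22 - 5)**2 = (-167/22)**2 = 27889/484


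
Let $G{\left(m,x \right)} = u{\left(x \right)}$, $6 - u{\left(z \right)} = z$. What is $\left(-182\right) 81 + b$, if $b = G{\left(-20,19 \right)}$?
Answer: $-14755$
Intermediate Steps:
$u{\left(z \right)} = 6 - z$
$G{\left(m,x \right)} = 6 - x$
$b = -13$ ($b = 6 - 19 = -13$)
$\left(-182\right) 81 + b = \left(-182\right) 81 - 13 = -14742 - 13 = -14755$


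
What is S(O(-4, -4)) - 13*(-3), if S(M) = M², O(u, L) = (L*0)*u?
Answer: 39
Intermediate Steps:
O(u, L) = 0 (O(u, L) = 0*u = 0)
S(O(-4, -4)) - 13*(-3) = 0² - 13*(-3) = 0 + 39 = 39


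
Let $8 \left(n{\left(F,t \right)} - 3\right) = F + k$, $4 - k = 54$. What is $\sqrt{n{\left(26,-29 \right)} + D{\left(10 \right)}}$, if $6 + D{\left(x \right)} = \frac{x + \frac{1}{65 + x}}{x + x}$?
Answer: $\frac{i \sqrt{123735}}{150} \approx 2.3451 i$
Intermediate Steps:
$k = -50$ ($k = 4 - 54 = -50$)
$n{\left(F,t \right)} = - \frac{13}{4} + \frac{F}{8}$ ($n{\left(F,t \right)} = 3 + \frac{F - 50}{8} = 3 + \frac{-50 + F}{8} = 3 + \left(- \frac{25}{4} + \frac{F}{8}\right) = - \frac{13}{4} + \frac{F}{8}$)
$D{\left(x \right)} = -6 + \frac{x + \frac{1}{65 + x}}{2 x}$ ($D{\left(x \right)} = -6 + \frac{x + \frac{1}{65 + x}}{x + x} = -6 + \frac{x + \frac{1}{65 + x}}{2 x}$)
$\sqrt{n{\left(26,-29 \right)} + D{\left(10 \right)}} = \sqrt{\left(- \frac{13}{4} + \frac{1}{8} \cdot 26\right) + \frac{1 - 7150 - 11 \cdot 10^{2}}{2 \cdot 10 \left(65 + 10\right)}} = \sqrt{\left(- \frac{13}{4} + \frac{13}{4}\right) + \frac{1}{2} \cdot \frac{1}{10} \cdot \frac{1}{75} \left(1 - 7150 - 1100\right)} = \sqrt{0 + \frac{1}{2} \cdot \frac{1}{10} \cdot \frac{1}{75} \left(1 - 7150 - 1100\right)} = \sqrt{0 + \frac{1}{2} \cdot \frac{1}{10} \cdot \frac{1}{75} \left(-8249\right)} = \sqrt{0 - \frac{8249}{1500}} = \sqrt{- \frac{8249}{1500}} = \frac{i \sqrt{123735}}{150}$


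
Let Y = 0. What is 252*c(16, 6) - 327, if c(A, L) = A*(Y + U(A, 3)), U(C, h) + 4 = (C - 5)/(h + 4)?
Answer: -10119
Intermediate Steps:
U(C, h) = -4 + (-5 + C)/(4 + h) (U(C, h) = -4 + (C - 5)/(h + 4) = -4 + (-5 + C)/(4 + h))
c(A, L) = A*(-33/7 + A/7) (c(A, L) = A*(0 + (-21 + A - 4*3)/(4 + 3)) = A*(0 + (-21 + A - 12)/7) = A*(0 + (-33 + A)/7) = A*(0 + (-33/7 + A/7)) = A*(-33/7 + A/7))
252*c(16, 6) - 327 = 252*((1/7)*16*(-33 + 16)) - 327 = 252*((1/7)*16*(-17)) - 327 = 252*(-272/7) - 327 = -9792 - 327 = -10119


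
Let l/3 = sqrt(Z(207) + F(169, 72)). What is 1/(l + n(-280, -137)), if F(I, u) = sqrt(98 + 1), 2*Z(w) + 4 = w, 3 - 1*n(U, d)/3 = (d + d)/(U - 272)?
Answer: -1/(-691/92 - 3*sqrt(203/2 + 3*sqrt(11))) ≈ 0.025522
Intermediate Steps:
n(U, d) = 9 - 6*d/(-272 + U) (n(U, d) = 9 - 3*(d + d)/(U - 272) = 9 - 3*2*d/(-272 + U) = 9 - 6*d/(-272 + U))
Z(w) = -2 + w/2
F(I, u) = 3*sqrt(11) (F(I, u) = sqrt(99) = 3*sqrt(11))
l = 3*sqrt(203/2 + 3*sqrt(11)) (l = 3*sqrt((-2 + (1/2)*207) + 3*sqrt(11)) = 3*sqrt((-2 + 207/2) + 3*sqrt(11)) = 3*sqrt(203/2 + 3*sqrt(11)) ≈ 31.671)
1/(l + n(-280, -137)) = 1/(3*sqrt(406 + 12*sqrt(11))/2 + 3*(-816 - 2*(-137) + 3*(-280))/(-272 - 280)) = 1/(3*sqrt(406 + 12*sqrt(11))/2 + 3*(-816 + 274 - 840)/(-552)) = 1/(3*sqrt(406 + 12*sqrt(11))/2 + 3*(-1/552)*(-1382)) = 1/(3*sqrt(406 + 12*sqrt(11))/2 + 691/92) = 1/(691/92 + 3*sqrt(406 + 12*sqrt(11))/2)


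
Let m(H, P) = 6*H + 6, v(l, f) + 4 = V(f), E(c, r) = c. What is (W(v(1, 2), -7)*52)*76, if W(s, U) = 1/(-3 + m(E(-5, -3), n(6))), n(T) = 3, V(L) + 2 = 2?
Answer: -3952/27 ≈ -146.37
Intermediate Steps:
V(L) = 0 (V(L) = -2 + 2 = 0)
v(l, f) = -4 (v(l, f) = -4 + 0 = -4)
m(H, P) = 6 + 6*H
W(s, U) = -1/27 (W(s, U) = 1/(-3 + (6 + 6*(-5))) = 1/(-3 + (6 - 30)) = 1/(-3 - 24) = 1/(-27) = -1/27)
(W(v(1, 2), -7)*52)*76 = -1/27*52*76 = -52/27*76 = -3952/27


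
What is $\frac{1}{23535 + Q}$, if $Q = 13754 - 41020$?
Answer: $- \frac{1}{3731} \approx -0.00026802$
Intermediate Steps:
$Q = -27266$ ($Q = 13754 - 41020 = -27266$)
$\frac{1}{23535 + Q} = \frac{1}{23535 - 27266} = \frac{1}{-3731} = - \frac{1}{3731}$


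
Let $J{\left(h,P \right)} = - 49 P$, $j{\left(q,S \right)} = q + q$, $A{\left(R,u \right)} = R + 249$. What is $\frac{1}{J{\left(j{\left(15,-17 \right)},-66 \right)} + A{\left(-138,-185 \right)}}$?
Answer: $\frac{1}{3345} \approx 0.00029895$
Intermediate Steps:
$A{\left(R,u \right)} = 249 + R$
$j{\left(q,S \right)} = 2 q$
$\frac{1}{J{\left(j{\left(15,-17 \right)},-66 \right)} + A{\left(-138,-185 \right)}} = \frac{1}{\left(-49\right) \left(-66\right) + \left(249 - 138\right)} = \frac{1}{3234 + 111} = \frac{1}{3345}$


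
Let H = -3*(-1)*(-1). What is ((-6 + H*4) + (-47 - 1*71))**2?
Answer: 18496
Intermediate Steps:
H = -3 (H = 3*(-1) = -3)
((-6 + H*4) + (-47 - 1*71))**2 = ((-6 - 3*4) + (-47 - 1*71))**2 = ((-6 - 12) + (-47 - 71))**2 = (-18 - 118)**2 = (-136)**2 = 18496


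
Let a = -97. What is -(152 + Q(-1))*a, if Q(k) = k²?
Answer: 14841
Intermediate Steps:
-(152 + Q(-1))*a = -(152 + (-1)²)*(-97) = -(152 + 1)*(-97) = -153*(-97) = -1*(-14841) = 14841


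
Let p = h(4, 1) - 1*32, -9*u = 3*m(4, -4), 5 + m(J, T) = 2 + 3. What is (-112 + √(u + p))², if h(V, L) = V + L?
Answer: 12517 - 672*I*√3 ≈ 12517.0 - 1163.9*I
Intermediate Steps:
m(J, T) = 0 (m(J, T) = -5 + (2 + 3) = -5 + 5 = 0)
h(V, L) = L + V
u = 0 (u = -0/3 = -⅑*0 = 0)
p = -27 (p = (1 + 4) - 1*32 = 5 - 32 = -27)
(-112 + √(u + p))² = (-112 + √(0 - 27))² = (-112 + √(-27))² = (-112 + 3*I*√3)²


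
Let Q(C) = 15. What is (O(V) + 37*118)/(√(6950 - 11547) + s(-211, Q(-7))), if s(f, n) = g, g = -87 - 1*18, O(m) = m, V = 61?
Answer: -464835/15622 - 4427*I*√4597/15622 ≈ -29.755 - 19.214*I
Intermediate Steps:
g = -105 (g = -87 - 18 = -105)
s(f, n) = -105
(O(V) + 37*118)/(√(6950 - 11547) + s(-211, Q(-7))) = (61 + 37*118)/(√(6950 - 11547) - 105) = (61 + 4366)/(√(-4597) - 105) = 4427/(I*√4597 - 105) = 4427/(-105 + I*√4597)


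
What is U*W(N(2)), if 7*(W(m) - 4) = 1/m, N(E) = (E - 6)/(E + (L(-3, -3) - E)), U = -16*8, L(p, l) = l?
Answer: -3680/7 ≈ -525.71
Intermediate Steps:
U = -128
N(E) = 2 - E/3 (N(E) = (E - 6)/(E + (-3 - E)) = (-6 + E)/(-3) = (-6 + E)*(-⅓) = 2 - E/3)
W(m) = 4 + 1/(7*m)
U*W(N(2)) = -128*(4 + 1/(7*(2 - ⅓*2))) = -128*(4 + 1/(7*(2 - ⅔))) = -128*(4 + 1/(7*(4/3))) = -128*(4 + (⅐)*(¾)) = -128*(4 + 3/28) = -128*115/28 = -3680/7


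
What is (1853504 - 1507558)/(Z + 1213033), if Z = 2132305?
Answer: 172973/1672669 ≈ 0.10341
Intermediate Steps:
(1853504 - 1507558)/(Z + 1213033) = (1853504 - 1507558)/(2132305 + 1213033) = 345946/3345338 = 345946*(1/3345338) = 172973/1672669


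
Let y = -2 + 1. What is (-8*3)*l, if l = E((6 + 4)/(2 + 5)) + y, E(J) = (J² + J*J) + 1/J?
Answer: -22236/245 ≈ -90.759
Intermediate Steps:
y = -1
E(J) = 1/J + 2*J² (E(J) = (J² + J²) + 1/J = 2*J² + 1/J = 1/J + 2*J²)
l = 1853/490 (l = (1 + 2*((6 + 4)/(2 + 5))³)/(((6 + 4)/(2 + 5))) - 1 = (1 + 2*(10/7)³)/((10/7)) - 1 = (1 + 2*(10*(⅐))³)/((10*(⅐))) - 1 = (1 + 2*(10/7)³)/(10/7) - 1 = 7*(1 + 2*(1000/343))/10 - 1 = 7*(1 + 2000/343)/10 - 1 = (7/10)*(2343/343) - 1 = 2343/490 - 1 = 1853/490 ≈ 3.7816)
(-8*3)*l = -8*3*(1853/490) = -24*1853/490 = -22236/245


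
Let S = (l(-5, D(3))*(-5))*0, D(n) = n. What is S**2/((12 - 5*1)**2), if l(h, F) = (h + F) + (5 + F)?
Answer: 0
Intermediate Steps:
l(h, F) = 5 + h + 2*F (l(h, F) = (F + h) + (5 + F) = 5 + h + 2*F)
S = 0 (S = ((5 - 5 + 2*3)*(-5))*0 = ((5 - 5 + 6)*(-5))*0 = (6*(-5))*0 = -30*0 = 0)
S**2/((12 - 5*1)**2) = 0**2/((12 - 5*1)**2) = 0/((12 - 5)**2) = 0/(7**2) = 0/49 = 0*(1/49) = 0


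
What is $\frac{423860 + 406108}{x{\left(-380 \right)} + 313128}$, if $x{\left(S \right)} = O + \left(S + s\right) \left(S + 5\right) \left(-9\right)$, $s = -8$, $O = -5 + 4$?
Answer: $- \frac{829968}{996373} \approx -0.83299$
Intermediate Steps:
$O = -1$
$x{\left(S \right)} = -1 - 9 \left(-8 + S\right) \left(5 + S\right)$ ($x{\left(S \right)} = -1 + \left(S - 8\right) \left(S + 5\right) \left(-9\right) = -1 + \left(-8 + S\right) \left(5 + S\right) \left(-9\right) = -1 - 9 \left(-8 + S\right) \left(5 + S\right)$)
$\frac{423860 + 406108}{x{\left(-380 \right)} + 313128} = \frac{423860 + 406108}{\left(359 - 9 \left(-380\right)^{2} + 27 \left(-380\right)\right) + 313128} = \frac{829968}{\left(359 - 1299600 - 10260\right) + 313128} = \frac{829968}{-1309501 + 313128} = \frac{829968}{-996373} = 829968 \left(- \frac{1}{996373}\right) = - \frac{829968}{996373}$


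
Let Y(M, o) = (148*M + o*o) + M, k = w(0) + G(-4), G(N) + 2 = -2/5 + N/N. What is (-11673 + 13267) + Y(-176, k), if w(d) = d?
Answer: -615701/25 ≈ -24628.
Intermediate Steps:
G(N) = -7/5 (G(N) = -2 + (-2/5 + N/N) = -2 + (-2*1/5 + 1) = -2 + (-2/5 + 1) = -2 + 3/5 = -7/5)
k = -7/5 (k = 0 - 7/5 = -7/5 ≈ -1.4000)
Y(M, o) = o**2 + 149*M (Y(M, o) = (148*M + o**2) + M = (o**2 + 148*M) + M = o**2 + 149*M)
(-11673 + 13267) + Y(-176, k) = (-11673 + 13267) + ((-7/5)**2 + 149*(-176)) = 1594 + (49/25 - 26224) = 1594 - 655551/25 = -615701/25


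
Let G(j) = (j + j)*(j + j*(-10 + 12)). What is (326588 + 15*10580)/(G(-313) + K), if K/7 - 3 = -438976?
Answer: -485288/2484997 ≈ -0.19529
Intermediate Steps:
K = -3072811 (K = 21 + 7*(-438976) = 21 - 3072832 = -3072811)
G(j) = 6*j² (G(j) = (2*j)*(j + j*2) = (2*j)*(j + 2*j) = (2*j)*(3*j) = 6*j²)
(326588 + 15*10580)/(G(-313) + K) = (326588 + 15*10580)/(6*(-313)² - 3072811) = (326588 + 158700)/(6*97969 - 3072811) = 485288/(587814 - 3072811) = 485288/(-2484997) = 485288*(-1/2484997) = -485288/2484997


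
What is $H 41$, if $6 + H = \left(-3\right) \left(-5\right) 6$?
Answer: $3444$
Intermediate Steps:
$H = 84$ ($H = -6 + \left(-3\right) \left(-5\right) 6 = -6 + 15 \cdot 6 = -6 + 90 = 84$)
$H 41 = 84 \cdot 41 = 3444$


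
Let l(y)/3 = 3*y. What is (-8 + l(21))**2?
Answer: 32761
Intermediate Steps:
l(y) = 9*y (l(y) = 3*(3*y) = 9*y)
(-8 + l(21))**2 = (-8 + 9*21)**2 = (-8 + 189)**2 = 181**2 = 32761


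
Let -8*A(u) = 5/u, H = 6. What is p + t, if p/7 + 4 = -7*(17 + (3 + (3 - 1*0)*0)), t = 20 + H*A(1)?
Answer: -3967/4 ≈ -991.75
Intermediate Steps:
A(u) = -5/(8*u)
t = 65/4 (t = 20 + 6*(-5/8/1) = 20 + 6*(-5/8*1) = 20 + 6*(-5/8) = 20 - 15/4 = 65/4 ≈ 16.250)
p = -1008 (p = -28 + 7*(-7*(17 + (3 + (3 - 1*0)*0))) = -28 + 7*(-7*(17 + (3 + (3 + 0)*0))) = -28 + 7*(-7*(17 + (3 + 3*0))) = -28 + 7*(-7*(17 + (3 + 0))) = -28 + 7*(-7*(17 + 3)) = -28 + 7*(-7*20) = -28 + 7*(-140) = -28 - 980 = -1008)
p + t = -1008 + 65/4 = -3967/4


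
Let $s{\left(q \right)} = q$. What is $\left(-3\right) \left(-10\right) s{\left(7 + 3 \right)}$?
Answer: $300$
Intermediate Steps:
$\left(-3\right) \left(-10\right) s{\left(7 + 3 \right)} = \left(-3\right) \left(-10\right) \left(7 + 3\right) = 30 \cdot 10 = 300$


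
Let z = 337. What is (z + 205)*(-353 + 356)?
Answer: 1626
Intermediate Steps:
(z + 205)*(-353 + 356) = (337 + 205)*(-353 + 356) = 542*3 = 1626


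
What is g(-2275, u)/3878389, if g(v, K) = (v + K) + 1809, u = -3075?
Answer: -3541/3878389 ≈ -0.00091301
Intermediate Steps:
g(v, K) = 1809 + K + v (g(v, K) = (K + v) + 1809 = 1809 + K + v)
g(-2275, u)/3878389 = (1809 - 3075 - 2275)/3878389 = -3541*1/3878389 = -3541/3878389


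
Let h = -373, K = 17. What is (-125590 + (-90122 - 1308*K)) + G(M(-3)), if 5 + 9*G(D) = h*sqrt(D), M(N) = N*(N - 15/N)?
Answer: -2141537/9 - 373*I*sqrt(6)/9 ≈ -2.3795e+5 - 101.52*I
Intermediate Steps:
G(D) = -5/9 - 373*sqrt(D)/9 (G(D) = -5/9 + (-373*sqrt(D))/9 = -5/9 - 373*sqrt(D)/9)
(-125590 + (-90122 - 1308*K)) + G(M(-3)) = (-125590 + (-90122 - 1308*17)) + (-5/9 - 373*sqrt(-15 + (-3)**2)/9) = (-125590 + (-90122 - 1*22236)) + (-5/9 - 373*sqrt(-15 + 9)/9) = (-125590 + (-90122 - 22236)) + (-5/9 - 373*I*sqrt(6)/9) = (-125590 - 112358) + (-5/9 - 373*I*sqrt(6)/9) = -237948 + (-5/9 - 373*I*sqrt(6)/9) = -2141537/9 - 373*I*sqrt(6)/9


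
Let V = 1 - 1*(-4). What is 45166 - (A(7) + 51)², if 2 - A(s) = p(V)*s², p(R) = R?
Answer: 8302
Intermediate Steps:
V = 5 (V = 1 + 4 = 5)
A(s) = 2 - 5*s²
45166 - (A(7) + 51)² = 45166 - ((2 - 5*7²) + 51)² = 45166 - ((2 - 5*49) + 51)² = 45166 - ((2 - 245) + 51)² = 45166 - (-243 + 51)² = 45166 - 1*(-192)² = 45166 - 1*36864 = 45166 - 36864 = 8302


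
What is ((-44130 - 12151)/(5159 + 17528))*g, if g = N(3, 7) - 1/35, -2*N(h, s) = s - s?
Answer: 56281/794045 ≈ 0.070879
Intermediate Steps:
N(h, s) = 0 (N(h, s) = -(s - s)/2 = -½*0 = 0)
g = -1/35 (g = 0 - 1/35 = -1/35 ≈ -0.028571)
((-44130 - 12151)/(5159 + 17528))*g = ((-44130 - 12151)/(5159 + 17528))*(-1/35) = -56281/22687*(-1/35) = 56281/794045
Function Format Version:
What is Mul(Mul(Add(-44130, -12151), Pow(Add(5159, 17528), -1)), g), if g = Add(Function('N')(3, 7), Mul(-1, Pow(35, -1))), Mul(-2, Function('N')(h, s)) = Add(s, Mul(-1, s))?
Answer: Rational(56281, 794045) ≈ 0.070879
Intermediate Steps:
Function('N')(h, s) = 0 (Function('N')(h, s) = Mul(Rational(-1, 2), Add(s, Mul(-1, s))) = Mul(Rational(-1, 2), 0) = 0)
g = Rational(-1, 35) (g = Add(0, Mul(-1, Pow(35, -1))) = Add(0, Mul(-1, Rational(1, 35))) = Add(0, Rational(-1, 35)) = Rational(-1, 35) ≈ -0.028571)
Mul(Mul(Add(-44130, -12151), Pow(Add(5159, 17528), -1)), g) = Mul(Mul(Add(-44130, -12151), Pow(Add(5159, 17528), -1)), Rational(-1, 35)) = Mul(Mul(-56281, Pow(22687, -1)), Rational(-1, 35)) = Mul(Mul(-56281, Rational(1, 22687)), Rational(-1, 35)) = Mul(Rational(-56281, 22687), Rational(-1, 35)) = Rational(56281, 794045)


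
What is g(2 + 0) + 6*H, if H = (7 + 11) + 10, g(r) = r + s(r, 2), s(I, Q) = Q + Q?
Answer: 174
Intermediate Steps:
s(I, Q) = 2*Q
g(r) = 4 + r (g(r) = r + 2*2 = r + 4 = 4 + r)
H = 28 (H = 18 + 10 = 28)
g(2 + 0) + 6*H = (4 + (2 + 0)) + 6*28 = (4 + 2) + 168 = 6 + 168 = 174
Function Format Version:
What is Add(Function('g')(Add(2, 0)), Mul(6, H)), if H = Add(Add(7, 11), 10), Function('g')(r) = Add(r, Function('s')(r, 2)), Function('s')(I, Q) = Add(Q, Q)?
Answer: 174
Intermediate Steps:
Function('s')(I, Q) = Mul(2, Q)
Function('g')(r) = Add(4, r) (Function('g')(r) = Add(r, Mul(2, 2)) = Add(r, 4) = Add(4, r))
H = 28 (H = Add(18, 10) = 28)
Add(Function('g')(Add(2, 0)), Mul(6, H)) = Add(Add(4, Add(2, 0)), Mul(6, 28)) = Add(Add(4, 2), 168) = Add(6, 168) = 174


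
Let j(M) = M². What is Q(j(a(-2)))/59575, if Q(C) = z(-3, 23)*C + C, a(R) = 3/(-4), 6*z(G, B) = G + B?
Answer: 39/953200 ≈ 4.0915e-5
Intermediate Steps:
z(G, B) = B/6 + G/6 (z(G, B) = (G + B)/6 = (B + G)/6 = B/6 + G/6)
a(R) = -¾ (a(R) = 3*(-¼) = -¾)
Q(C) = 13*C/3 (Q(C) = ((⅙)*23 + (⅙)*(-3))*C + C = (23/6 - ½)*C + C = 10*C/3 + C = 13*C/3)
Q(j(a(-2)))/59575 = (13*(-¾)²/3)/59575 = ((13/3)*(9/16))*(1/59575) = (39/16)*(1/59575) = 39/953200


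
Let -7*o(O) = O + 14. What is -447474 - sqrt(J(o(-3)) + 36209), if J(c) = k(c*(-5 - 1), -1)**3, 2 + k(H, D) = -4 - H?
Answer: -447474 - 5*sqrt(3124793)/49 ≈ -4.4765e+5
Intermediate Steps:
o(O) = -2 - O/7 (o(O) = -(O + 14)/7 = -(14 + O)/7 = -2 - O/7)
k(H, D) = -6 - H (k(H, D) = -2 + (-4 - H) = -6 - H)
J(c) = (-6 + 6*c)**3 (J(c) = (-6 - c*(-5 - 1))**3 = (-6 - c*(-6))**3 = (-6 - (-6)*c)**3 = (-6 + 6*c)**3)
-447474 - sqrt(J(o(-3)) + 36209) = -447474 - sqrt(216*(-1 + (-2 - 1/7*(-3)))**3 + 36209) = -447474 - sqrt(216*(-1 + (-2 + 3/7))**3 + 36209) = -447474 - sqrt(216*(-1 - 11/7)**3 + 36209) = -447474 - sqrt(216*(-18/7)**3 + 36209) = -447474 - sqrt(216*(-5832/343) + 36209) = -447474 - sqrt(-1259712/343 + 36209) = -447474 - sqrt(11159975/343) = -447474 - 5*sqrt(3124793)/49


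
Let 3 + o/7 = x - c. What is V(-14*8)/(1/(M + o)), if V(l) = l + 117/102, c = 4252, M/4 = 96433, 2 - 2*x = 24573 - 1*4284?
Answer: -2147896565/68 ≈ -3.1587e+7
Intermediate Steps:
x = -20287/2 (x = 1 - (24573 - 1*4284)/2 = 1 - (24573 - 4284)/2 = 1 - 1/2*20289 = 1 - 20289/2 = -20287/2 ≈ -10144.)
M = 385732 (M = 4*96433 = 385732)
o = -201579/2 (o = -21 + 7*(-20287/2 - 1*4252) = -21 + 7*(-20287/2 - 4252) = -21 + 7*(-28791/2) = -21 - 201537/2 = -201579/2 ≈ -1.0079e+5)
V(l) = 39/34 + l (V(l) = l + 117*(1/102) = l + 39/34 = 39/34 + l)
V(-14*8)/(1/(M + o)) = (39/34 - 14*8)/(1/(385732 - 201579/2)) = (39/34 - 112)/(1/(569885/2)) = -3769/(34*2/569885) = -3769/34*569885/2 = -2147896565/68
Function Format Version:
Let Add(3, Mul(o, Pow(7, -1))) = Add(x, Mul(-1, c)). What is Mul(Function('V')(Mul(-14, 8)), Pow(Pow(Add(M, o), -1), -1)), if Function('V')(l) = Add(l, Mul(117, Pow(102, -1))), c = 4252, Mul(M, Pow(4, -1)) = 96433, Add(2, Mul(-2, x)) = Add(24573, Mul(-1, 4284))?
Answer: Rational(-2147896565, 68) ≈ -3.1587e+7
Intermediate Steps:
x = Rational(-20287, 2) (x = Add(1, Mul(Rational(-1, 2), Add(24573, Mul(-1, 4284)))) = Add(1, Mul(Rational(-1, 2), Add(24573, -4284))) = Add(1, Mul(Rational(-1, 2), 20289)) = Add(1, Rational(-20289, 2)) = Rational(-20287, 2) ≈ -10144.)
M = 385732 (M = Mul(4, 96433) = 385732)
o = Rational(-201579, 2) (o = Add(-21, Mul(7, Add(Rational(-20287, 2), Mul(-1, 4252)))) = Add(-21, Mul(7, Add(Rational(-20287, 2), -4252))) = Add(-21, Mul(7, Rational(-28791, 2))) = Add(-21, Rational(-201537, 2)) = Rational(-201579, 2) ≈ -1.0079e+5)
Function('V')(l) = Add(Rational(39, 34), l) (Function('V')(l) = Add(l, Mul(117, Rational(1, 102))) = Add(l, Rational(39, 34)) = Add(Rational(39, 34), l))
Mul(Function('V')(Mul(-14, 8)), Pow(Pow(Add(M, o), -1), -1)) = Mul(Add(Rational(39, 34), Mul(-14, 8)), Pow(Pow(Add(385732, Rational(-201579, 2)), -1), -1)) = Mul(Add(Rational(39, 34), -112), Pow(Pow(Rational(569885, 2), -1), -1)) = Mul(Rational(-3769, 34), Pow(Rational(2, 569885), -1)) = Mul(Rational(-3769, 34), Rational(569885, 2)) = Rational(-2147896565, 68)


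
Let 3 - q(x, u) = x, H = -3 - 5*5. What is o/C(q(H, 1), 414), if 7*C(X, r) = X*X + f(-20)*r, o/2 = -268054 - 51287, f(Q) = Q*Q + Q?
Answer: -4470774/158281 ≈ -28.246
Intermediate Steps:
f(Q) = Q + Q² (f(Q) = Q² + Q = Q + Q²)
H = -28 (H = -3 - 25 = -28)
q(x, u) = 3 - x
o = -638682 (o = 2*(-268054 - 51287) = 2*(-319341) = -638682)
C(X, r) = X²/7 + 380*r/7 (C(X, r) = (X*X + (-20*(1 - 20))*r)/7 = (X² + (-20*(-19))*r)/7 = (X² + 380*r)/7 = X²/7 + 380*r/7)
o/C(q(H, 1), 414) = -638682/((3 - 1*(-28))²/7 + (380/7)*414) = -638682/((3 + 28)²/7 + 157320/7) = -638682/((⅐)*31² + 157320/7) = -638682/((⅐)*961 + 157320/7) = -638682/(961/7 + 157320/7) = -638682/158281/7 = -638682*7/158281 = -4470774/158281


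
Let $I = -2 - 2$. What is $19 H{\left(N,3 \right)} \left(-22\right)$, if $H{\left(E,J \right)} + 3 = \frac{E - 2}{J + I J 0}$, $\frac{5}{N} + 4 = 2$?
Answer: $1881$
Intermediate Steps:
$I = -4$
$N = - \frac{5}{2}$ ($N = \frac{5}{-4 + 2} = \frac{5}{-2} = 5 \left(- \frac{1}{2}\right) = - \frac{5}{2} \approx -2.5$)
$H{\left(E,J \right)} = -3 + \frac{-2 + E}{J}$ ($H{\left(E,J \right)} = -3 + \frac{E - 2}{J + - 4 J 0} = -3 + \frac{-2 + E}{J + 0} = -3 + \frac{-2 + E}{J}$)
$19 H{\left(N,3 \right)} \left(-22\right) = 19 \frac{-2 - \frac{5}{2} - 9}{3} \left(-22\right) = 19 \cdot \frac{1}{3} \left(- \frac{27}{2}\right) \left(-22\right) = 19 \left(- \frac{9}{2}\right) \left(-22\right) = \left(- \frac{171}{2}\right) \left(-22\right) = 1881$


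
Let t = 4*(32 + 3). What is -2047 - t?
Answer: -2187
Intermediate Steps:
t = 140 (t = 4*35 = 140)
-2047 - t = -2047 - 1*140 = -2047 - 140 = -2187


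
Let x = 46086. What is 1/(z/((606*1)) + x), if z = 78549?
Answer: 202/9335555 ≈ 2.1638e-5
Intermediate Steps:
1/(z/((606*1)) + x) = 1/(78549/((606*1)) + 46086) = 1/(78549/606 + 46086) = 1/(78549*(1/606) + 46086) = 1/(26183/202 + 46086) = 1/(9335555/202) = 202/9335555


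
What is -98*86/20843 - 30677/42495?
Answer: -997548571/885723285 ≈ -1.1263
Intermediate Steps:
-98*86/20843 - 30677/42495 = -8428*1/20843 - 30677*1/42495 = -8428/20843 - 30677/42495 = -997548571/885723285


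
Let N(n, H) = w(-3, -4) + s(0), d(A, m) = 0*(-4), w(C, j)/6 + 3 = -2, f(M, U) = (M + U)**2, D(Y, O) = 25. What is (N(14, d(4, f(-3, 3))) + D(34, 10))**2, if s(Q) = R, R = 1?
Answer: 16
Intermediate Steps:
w(C, j) = -30 (w(C, j) = -18 + 6*(-2) = -18 - 12 = -30)
s(Q) = 1
d(A, m) = 0
N(n, H) = -29 (N(n, H) = -30 + 1 = -29)
(N(14, d(4, f(-3, 3))) + D(34, 10))**2 = (-29 + 25)**2 = (-4)**2 = 16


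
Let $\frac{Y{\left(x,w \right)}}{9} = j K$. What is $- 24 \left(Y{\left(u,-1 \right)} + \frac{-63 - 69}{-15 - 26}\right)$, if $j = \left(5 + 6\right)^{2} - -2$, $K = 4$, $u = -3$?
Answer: $- \frac{4360320}{41} \approx -1.0635 \cdot 10^{5}$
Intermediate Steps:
$j = 123$ ($j = 11^{2} + 2 = 121 + 2 = 123$)
$Y{\left(x,w \right)} = 4428$ ($Y{\left(x,w \right)} = 9 \cdot 123 \cdot 4 = 9 \cdot 492 = 4428$)
$- 24 \left(Y{\left(u,-1 \right)} + \frac{-63 - 69}{-15 - 26}\right) = - 24 \left(4428 + \frac{-63 - 69}{-15 - 26}\right) = - 24 \left(4428 - \frac{132}{-41}\right) = - 24 \left(4428 - - \frac{132}{41}\right) = - 24 \left(4428 + \frac{132}{41}\right) = \left(-24\right) \frac{181680}{41} = - \frac{4360320}{41}$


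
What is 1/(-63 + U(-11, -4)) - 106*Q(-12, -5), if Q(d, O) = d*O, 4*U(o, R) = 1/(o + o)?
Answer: -35266288/5545 ≈ -6360.0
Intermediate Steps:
U(o, R) = 1/(8*o) (U(o, R) = 1/(4*(o + o)) = 1/(4*((2*o))) = (1/(2*o))/4 = 1/(8*o))
Q(d, O) = O*d
1/(-63 + U(-11, -4)) - 106*Q(-12, -5) = 1/(-63 + (⅛)/(-11)) - (-530)*(-12) = 1/(-63 + (⅛)*(-1/11)) - 106*60 = 1/(-63 - 1/88) - 6360 = 1/(-5545/88) - 6360 = -88/5545 - 6360 = -35266288/5545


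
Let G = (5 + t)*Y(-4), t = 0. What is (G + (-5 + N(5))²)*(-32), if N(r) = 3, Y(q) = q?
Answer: 512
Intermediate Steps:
G = -20 (G = (5 + 0)*(-4) = 5*(-4) = -20)
(G + (-5 + N(5))²)*(-32) = (-20 + (-5 + 3)²)*(-32) = (-20 + (-2)²)*(-32) = (-20 + 4)*(-32) = -16*(-32) = 512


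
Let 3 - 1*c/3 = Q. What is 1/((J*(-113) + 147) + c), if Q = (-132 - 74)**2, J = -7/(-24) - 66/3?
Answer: -24/2992775 ≈ -8.0193e-6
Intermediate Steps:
J = -521/24 (J = -7*(-1/24) - 66*1/3 = 7/24 - 22 = -521/24 ≈ -21.708)
Q = 42436 (Q = (-206)**2 = 42436)
c = -127299 (c = 9 - 3*42436 = 9 - 127308 = -127299)
1/((J*(-113) + 147) + c) = 1/((-521/24*(-113) + 147) - 127299) = 1/((58873/24 + 147) - 127299) = 1/(62401/24 - 127299) = 1/(-2992775/24) = -24/2992775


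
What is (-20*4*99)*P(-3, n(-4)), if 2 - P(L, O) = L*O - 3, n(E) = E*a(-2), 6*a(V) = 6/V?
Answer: -87120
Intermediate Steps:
a(V) = 1/V (a(V) = (6/V)/6 = 1/V)
n(E) = -E/2 (n(E) = E/(-2) = E*(-½) = -E/2)
P(L, O) = 5 - L*O (P(L, O) = 2 - (L*O - 3) = 2 - (-3 + L*O) = 2 + (3 - L*O) = 5 - L*O)
(-20*4*99)*P(-3, n(-4)) = (-20*4*99)*(5 - 1*(-3)*(-½*(-4))) = (-80*99)*(5 - 1*(-3)*2) = -7920*(5 + 6) = -7920*11 = -87120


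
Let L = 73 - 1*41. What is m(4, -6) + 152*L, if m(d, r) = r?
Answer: 4858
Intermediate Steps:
L = 32 (L = 73 - 41 = 32)
m(4, -6) + 152*L = -6 + 152*32 = -6 + 4864 = 4858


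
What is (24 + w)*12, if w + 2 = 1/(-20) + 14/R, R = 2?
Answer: 1737/5 ≈ 347.40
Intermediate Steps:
w = 99/20 (w = -2 + (1/(-20) + 14/2) = -2 + (1*(-1/20) + 14*(½)) = -2 + (-1/20 + 7) = -2 + 139/20 = 99/20 ≈ 4.9500)
(24 + w)*12 = (24 + 99/20)*12 = (579/20)*12 = 1737/5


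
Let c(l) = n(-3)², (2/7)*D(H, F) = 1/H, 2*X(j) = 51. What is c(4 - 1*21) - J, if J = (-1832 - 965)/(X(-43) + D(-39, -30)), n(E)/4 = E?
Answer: 251787/991 ≈ 254.07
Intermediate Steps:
n(E) = 4*E
X(j) = 51/2 (X(j) = (½)*51 = 51/2)
D(H, F) = 7/(2*H)
J = -109083/991 (J = (-1832 - 965)/(51/2 + (7/2)/(-39)) = -2797/(51/2 + (7/2)*(-1/39)) = -2797/(51/2 - 7/78) = -2797/991/39 = -2797*39/991 = -109083/991 ≈ -110.07)
c(l) = 144 (c(l) = (4*(-3))² = (-12)² = 144)
c(4 - 1*21) - J = 144 - 1*(-109083/991) = 144 + 109083/991 = 251787/991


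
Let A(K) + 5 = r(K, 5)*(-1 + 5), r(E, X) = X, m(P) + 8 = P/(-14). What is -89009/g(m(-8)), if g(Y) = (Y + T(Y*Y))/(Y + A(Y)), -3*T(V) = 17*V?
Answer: 99067017/47060 ≈ 2105.1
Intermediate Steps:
m(P) = -8 - P/14 (m(P) = -8 + P/(-14) = -8 + P*(-1/14) = -8 - P/14)
A(K) = 15 (A(K) = -5 + 5*(-1 + 5) = -5 + 5*4 = -5 + 20 = 15)
T(V) = -17*V/3
g(Y) = (Y - 17*Y**2/3)/(15 + Y) (g(Y) = (Y - 17*Y*Y/3)/(Y + 15) = (Y - 17*Y**2/3)/(15 + Y))
-89009/g(m(-8)) = -89009*3*(15 + (-8 - 1/14*(-8)))/((-8 - 1/14*(-8))*(3 - 17*(-8 - 1/14*(-8)))) = -89009*3*(15 + (-8 + 4/7))/((-8 + 4/7)*(3 - 17*(-8 + 4/7))) = -89009*(-21*(15 - 52/7)/(52*(3 - 17*(-52/7)))) = -89009*(-159/(52*(3 + 884/7))) = -89009/((1/3)*(-52/7)*(7/53)*(905/7)) = -89009/(-47060/1113) = -89009*(-1113/47060) = 99067017/47060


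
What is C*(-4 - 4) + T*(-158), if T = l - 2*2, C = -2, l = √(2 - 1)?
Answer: 490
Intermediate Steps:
l = 1 (l = √1 = 1)
T = -3 (T = 1 - 2*2 = 1 - 4 = -3)
C*(-4 - 4) + T*(-158) = -2*(-4 - 4) - 3*(-158) = -2*(-8) + 474 = 16 + 474 = 490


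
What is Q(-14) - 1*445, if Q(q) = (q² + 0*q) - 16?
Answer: -265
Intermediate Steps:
Q(q) = -16 + q² (Q(q) = (q² + 0) - 16 = q² - 16 = -16 + q²)
Q(-14) - 1*445 = (-16 + (-14)²) - 1*445 = (-16 + 196) - 445 = 180 - 445 = -265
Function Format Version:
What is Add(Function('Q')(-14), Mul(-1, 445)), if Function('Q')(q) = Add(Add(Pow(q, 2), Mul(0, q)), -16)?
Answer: -265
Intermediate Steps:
Function('Q')(q) = Add(-16, Pow(q, 2)) (Function('Q')(q) = Add(Add(Pow(q, 2), 0), -16) = Add(Pow(q, 2), -16) = Add(-16, Pow(q, 2)))
Add(Function('Q')(-14), Mul(-1, 445)) = Add(Add(-16, Pow(-14, 2)), Mul(-1, 445)) = Add(Add(-16, 196), -445) = Add(180, -445) = -265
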